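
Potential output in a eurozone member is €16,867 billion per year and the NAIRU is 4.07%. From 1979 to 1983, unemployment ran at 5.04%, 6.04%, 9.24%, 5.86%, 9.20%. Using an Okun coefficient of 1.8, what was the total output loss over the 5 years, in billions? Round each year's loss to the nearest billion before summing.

€4,562 billion

Year 1979: gap = -1.8 × (5.04 - 4.07) = -1.746%, loss ≈ 16867 × 1.746/100 ≈ 294.
Year 1980: gap = -1.8 × (6.04 - 4.07) = -3.546%, loss ≈ 16867 × 3.546/100 ≈ 598.
Year 1981: gap = -1.8 × (9.24 - 4.07) = -9.306%, loss ≈ 16867 × 9.306/100 ≈ 1570.
Year 1982: gap = -1.8 × (5.86 - 4.07) = -3.222%, loss ≈ 16867 × 3.222/100 ≈ 543.
Year 1983: gap = -1.8 × (9.2 - 4.07) = -9.234%, loss ≈ 16867 × 9.234/100 ≈ 1557.
Total lost output = 294 + 598 + 1570 + 543 + 1557 = 4562 billion.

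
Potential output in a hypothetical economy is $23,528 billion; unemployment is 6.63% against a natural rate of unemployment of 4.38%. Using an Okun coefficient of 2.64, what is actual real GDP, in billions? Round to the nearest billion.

Unemployment gap = 6.63 - 4.38 = 2.25 points, so the output gap is -2.64 × 2.25 = -5.94%.
Actual GDP = 23528 × (1 - 5.94/100) = 23528 × 0.9406 ≈ 22130 billion.

$22,130 billion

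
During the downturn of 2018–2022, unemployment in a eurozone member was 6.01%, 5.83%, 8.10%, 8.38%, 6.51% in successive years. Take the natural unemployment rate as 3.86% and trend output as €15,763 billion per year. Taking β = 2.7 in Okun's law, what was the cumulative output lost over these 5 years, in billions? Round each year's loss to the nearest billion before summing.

Year 2018: gap = -2.7 × (6.01 - 3.86) = -5.805%, loss ≈ 15763 × 5.805/100 ≈ 915.
Year 2019: gap = -2.7 × (5.83 - 3.86) = -5.319%, loss ≈ 15763 × 5.319/100 ≈ 838.
Year 2020: gap = -2.7 × (8.1 - 3.86) = -11.448%, loss ≈ 15763 × 11.448/100 ≈ 1805.
Year 2021: gap = -2.7 × (8.38 - 3.86) = -12.204%, loss ≈ 15763 × 12.204/100 ≈ 1924.
Year 2022: gap = -2.7 × (6.51 - 3.86) = -7.155%, loss ≈ 15763 × 7.155/100 ≈ 1128.
Total lost output = 915 + 838 + 1805 + 1924 + 1128 = 6610 billion.

€6,610 billion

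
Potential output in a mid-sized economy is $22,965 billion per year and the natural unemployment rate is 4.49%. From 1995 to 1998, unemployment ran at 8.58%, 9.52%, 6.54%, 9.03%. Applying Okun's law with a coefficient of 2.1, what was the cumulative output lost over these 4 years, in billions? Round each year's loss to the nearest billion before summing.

Year 1995: gap = -2.1 × (8.58 - 4.49) = -8.589%, loss ≈ 22965 × 8.589/100 ≈ 1972.
Year 1996: gap = -2.1 × (9.52 - 4.49) = -10.563%, loss ≈ 22965 × 10.563/100 ≈ 2426.
Year 1997: gap = -2.1 × (6.54 - 4.49) = -4.305%, loss ≈ 22965 × 4.305/100 ≈ 989.
Year 1998: gap = -2.1 × (9.03 - 4.49) = -9.534%, loss ≈ 22965 × 9.534/100 ≈ 2189.
Total lost output = 1972 + 2426 + 989 + 2189 = 7576 billion.

$7,576 billion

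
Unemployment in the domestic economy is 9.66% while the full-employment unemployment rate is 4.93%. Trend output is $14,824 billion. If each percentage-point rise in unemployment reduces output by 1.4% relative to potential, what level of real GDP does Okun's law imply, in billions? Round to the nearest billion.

$13,842 billion

Unemployment gap = 9.66 - 4.93 = 4.73 points, so the output gap is -1.4 × 4.73 = -6.622%.
Actual GDP = 14824 × (1 - 6.622/100) = 14824 × 0.93378 ≈ 13842 billion.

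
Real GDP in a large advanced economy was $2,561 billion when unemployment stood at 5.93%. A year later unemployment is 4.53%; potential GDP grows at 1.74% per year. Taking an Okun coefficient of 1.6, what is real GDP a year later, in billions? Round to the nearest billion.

Δu = 4.53 - 5.93 = -1.4 points.
Okun's law (growth form): g_Y = g_Y* - β × Δu = 1.74 - 1.6 × (-1.40) = 1.74 + 2.24 = 3.98%.
Real GDP in the next year = 2561 × (1 + 3.98/100) = 2561 × 1.0398 ≈ 2663 billion.

$2,663 billion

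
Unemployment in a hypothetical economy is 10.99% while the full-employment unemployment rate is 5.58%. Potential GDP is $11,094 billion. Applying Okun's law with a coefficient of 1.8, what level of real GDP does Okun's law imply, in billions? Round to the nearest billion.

$10,014 billion

Unemployment gap = 10.99 - 5.58 = 5.41 points, so the output gap is -1.8 × 5.41 = -9.738%.
Actual GDP = 11094 × (1 - 9.738/100) = 11094 × 0.90262 ≈ 10014 billion.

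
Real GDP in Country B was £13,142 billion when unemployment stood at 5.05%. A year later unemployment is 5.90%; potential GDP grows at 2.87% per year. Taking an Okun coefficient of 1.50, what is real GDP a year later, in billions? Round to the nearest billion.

£13,352 billion

Δu = 5.9 - 5.05 = 0.85 points.
Okun's law (growth form): g_Y = g_Y* - β × Δu = 2.87 - 1.50 × (0.85) = 2.87 - 1.275 = 1.595%.
Real GDP in the next year = 13142 × (1 + 1.595/100) = 13142 × 1.01595 ≈ 13352 billion.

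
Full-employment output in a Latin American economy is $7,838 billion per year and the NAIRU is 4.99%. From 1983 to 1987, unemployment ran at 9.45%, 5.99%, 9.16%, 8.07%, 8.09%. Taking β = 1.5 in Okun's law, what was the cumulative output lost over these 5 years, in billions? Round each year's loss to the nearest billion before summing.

$1,858 billion

Year 1983: gap = -1.5 × (9.45 - 4.99) = -6.69%, loss ≈ 7838 × 6.69/100 ≈ 524.
Year 1984: gap = -1.5 × (5.99 - 4.99) = -1.5%, loss ≈ 7838 × 1.5/100 ≈ 118.
Year 1985: gap = -1.5 × (9.16 - 4.99) = -6.255%, loss ≈ 7838 × 6.255/100 ≈ 490.
Year 1986: gap = -1.5 × (8.07 - 4.99) = -4.62%, loss ≈ 7838 × 4.62/100 ≈ 362.
Year 1987: gap = -1.5 × (8.09 - 4.99) = -4.65%, loss ≈ 7838 × 4.65/100 ≈ 364.
Total lost output = 524 + 118 + 490 + 362 + 364 = 1858 billion.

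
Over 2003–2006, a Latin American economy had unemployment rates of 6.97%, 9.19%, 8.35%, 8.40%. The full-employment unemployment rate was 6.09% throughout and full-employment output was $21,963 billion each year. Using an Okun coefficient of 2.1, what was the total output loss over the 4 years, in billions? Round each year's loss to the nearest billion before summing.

Year 2003: gap = -2.1 × (6.97 - 6.09) = -1.848%, loss ≈ 21963 × 1.848/100 ≈ 406.
Year 2004: gap = -2.1 × (9.19 - 6.09) = -6.51%, loss ≈ 21963 × 6.51/100 ≈ 1430.
Year 2005: gap = -2.1 × (8.35 - 6.09) = -4.746%, loss ≈ 21963 × 4.746/100 ≈ 1042.
Year 2006: gap = -2.1 × (8.4 - 6.09) = -4.851%, loss ≈ 21963 × 4.851/100 ≈ 1065.
Total lost output = 406 + 1430 + 1042 + 1065 = 3943 billion.

$3,943 billion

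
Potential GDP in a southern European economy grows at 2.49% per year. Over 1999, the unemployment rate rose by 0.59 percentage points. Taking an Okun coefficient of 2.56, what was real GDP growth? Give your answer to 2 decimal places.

0.98%

Growth-rate Okun's law: g_Y = g_Y* - β × Δu.
g_Y = 2.49 - 2.56 × (0.59) = 2.49 - 1.5104 = 0.9796%, i.e. 0.98% to 2 d.p.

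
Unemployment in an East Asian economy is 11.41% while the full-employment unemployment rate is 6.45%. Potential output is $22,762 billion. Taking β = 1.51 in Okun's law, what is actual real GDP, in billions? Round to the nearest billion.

$21,057 billion

Unemployment gap = 11.41 - 6.45 = 4.96 points, so the output gap is -1.51 × 4.96 = -7.4896%.
Actual GDP = 22762 × (1 - 7.4896/100) = 22762 × 0.925104 ≈ 21057 billion.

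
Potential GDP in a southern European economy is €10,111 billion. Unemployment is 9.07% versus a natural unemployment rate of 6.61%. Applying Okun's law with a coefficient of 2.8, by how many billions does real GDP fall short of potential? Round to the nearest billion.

Output gap = -2.8 × (9.07 - 6.61) = -2.8 × 2.46 = -6.888%.
Actual GDP ≈ 10111 × 0.93112 ≈ 9415 billion, so the shortfall is 10111 - 9415 = 696 billion.

€696 billion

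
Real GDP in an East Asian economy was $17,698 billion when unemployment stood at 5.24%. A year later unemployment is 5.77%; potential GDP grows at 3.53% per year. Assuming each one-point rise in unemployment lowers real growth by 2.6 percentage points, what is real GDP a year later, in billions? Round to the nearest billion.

$18,079 billion

Δu = 5.77 - 5.24 = 0.53 points.
Okun's law (growth form): g_Y = g_Y* - β × Δu = 3.53 - 2.6 × (0.53) = 3.53 - 1.378 = 2.152%.
Real GDP in the next year = 17698 × (1 + 2.152/100) = 17698 × 1.02152 ≈ 18079 billion.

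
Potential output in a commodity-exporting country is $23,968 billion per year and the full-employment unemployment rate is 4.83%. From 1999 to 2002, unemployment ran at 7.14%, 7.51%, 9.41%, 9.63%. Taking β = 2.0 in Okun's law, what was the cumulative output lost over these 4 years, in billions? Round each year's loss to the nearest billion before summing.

$6,888 billion

Year 1999: gap = -2.0 × (7.14 - 4.83) = -4.62%, loss ≈ 23968 × 4.62/100 ≈ 1107.
Year 2000: gap = -2.0 × (7.51 - 4.83) = -5.36%, loss ≈ 23968 × 5.36/100 ≈ 1285.
Year 2001: gap = -2.0 × (9.41 - 4.83) = -9.16%, loss ≈ 23968 × 9.16/100 ≈ 2195.
Year 2002: gap = -2.0 × (9.63 - 4.83) = -9.6%, loss ≈ 23968 × 9.6/100 ≈ 2301.
Total lost output = 1107 + 1285 + 2195 + 2301 = 6888 billion.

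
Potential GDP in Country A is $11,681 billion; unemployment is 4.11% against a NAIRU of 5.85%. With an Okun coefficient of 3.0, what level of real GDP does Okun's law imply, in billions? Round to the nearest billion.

Unemployment gap = 4.11 - 5.85 = -1.74 points, so the output gap is -3 × (-1.74) = 5.22%.
Actual GDP = 11681 × (1 + 5.22/100) = 11681 × 1.0522 ≈ 12291 billion.

$12,291 billion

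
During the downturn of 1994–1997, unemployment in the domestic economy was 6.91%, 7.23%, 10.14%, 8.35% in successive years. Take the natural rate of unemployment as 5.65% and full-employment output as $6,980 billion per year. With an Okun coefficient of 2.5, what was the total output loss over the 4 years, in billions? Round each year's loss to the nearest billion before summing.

Year 1994: gap = -2.5 × (6.91 - 5.65) = -3.15%, loss ≈ 6980 × 3.15/100 ≈ 220.
Year 1995: gap = -2.5 × (7.23 - 5.65) = -3.95%, loss ≈ 6980 × 3.95/100 ≈ 276.
Year 1996: gap = -2.5 × (10.14 - 5.65) = -11.225%, loss ≈ 6980 × 11.225/100 ≈ 784.
Year 1997: gap = -2.5 × (8.35 - 5.65) = -6.75%, loss ≈ 6980 × 6.75/100 ≈ 471.
Total lost output = 220 + 276 + 784 + 471 = 1751 billion.

$1,751 billion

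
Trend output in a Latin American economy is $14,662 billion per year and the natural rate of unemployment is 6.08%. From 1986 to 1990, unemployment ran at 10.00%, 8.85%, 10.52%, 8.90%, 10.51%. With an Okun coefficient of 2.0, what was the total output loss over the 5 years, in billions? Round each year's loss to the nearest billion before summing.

Year 1986: gap = -2.0 × (10 - 6.08) = -7.84%, loss ≈ 14662 × 7.84/100 ≈ 1150.
Year 1987: gap = -2.0 × (8.85 - 6.08) = -5.54%, loss ≈ 14662 × 5.54/100 ≈ 812.
Year 1988: gap = -2.0 × (10.52 - 6.08) = -8.88%, loss ≈ 14662 × 8.88/100 ≈ 1302.
Year 1989: gap = -2.0 × (8.9 - 6.08) = -5.64%, loss ≈ 14662 × 5.64/100 ≈ 827.
Year 1990: gap = -2.0 × (10.51 - 6.08) = -8.86%, loss ≈ 14662 × 8.86/100 ≈ 1299.
Total lost output = 1150 + 812 + 1302 + 827 + 1299 = 5390 billion.

$5,390 billion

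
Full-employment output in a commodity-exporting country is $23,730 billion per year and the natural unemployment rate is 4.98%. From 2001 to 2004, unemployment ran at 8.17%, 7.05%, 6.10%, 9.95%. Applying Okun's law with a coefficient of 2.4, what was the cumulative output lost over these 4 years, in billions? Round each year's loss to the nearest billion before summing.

$6,465 billion

Year 2001: gap = -2.4 × (8.17 - 4.98) = -7.656%, loss ≈ 23730 × 7.656/100 ≈ 1817.
Year 2002: gap = -2.4 × (7.05 - 4.98) = -4.968%, loss ≈ 23730 × 4.968/100 ≈ 1179.
Year 2003: gap = -2.4 × (6.1 - 4.98) = -2.688%, loss ≈ 23730 × 2.688/100 ≈ 638.
Year 2004: gap = -2.4 × (9.95 - 4.98) = -11.928%, loss ≈ 23730 × 11.928/100 ≈ 2831.
Total lost output = 1817 + 1179 + 638 + 2831 = 6465 billion.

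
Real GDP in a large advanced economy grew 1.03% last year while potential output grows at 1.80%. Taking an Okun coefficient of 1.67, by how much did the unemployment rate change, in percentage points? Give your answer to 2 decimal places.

0.46 percentage points

Growth-rate Okun's law: g_Y = g_Y* - β × Δu, so Δu = (g_Y* - g_Y)/β.
Δu = (1.8 - 1.03)/1.67 = 0.77/1.67 = 0.46 percentage points.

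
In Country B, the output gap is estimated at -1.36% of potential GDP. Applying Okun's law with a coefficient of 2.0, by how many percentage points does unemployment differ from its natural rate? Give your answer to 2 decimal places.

0.68 percentage points

Okun's law: output gap = -β × (u - u*), so u - u* = -(output gap)/β.
u - u* = -(-1.36)/2.0 = 0.68 percentage points.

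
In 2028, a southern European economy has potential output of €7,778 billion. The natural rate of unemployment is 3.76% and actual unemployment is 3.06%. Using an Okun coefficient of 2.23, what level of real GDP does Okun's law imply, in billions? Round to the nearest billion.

€7,899 billion

Unemployment gap = 3.06 - 3.76 = -0.7 points, so the output gap is -2.23 × (-0.7) = 1.561%.
Actual GDP = 7778 × (1 + 1.561/100) = 7778 × 1.01561 ≈ 7899 billion.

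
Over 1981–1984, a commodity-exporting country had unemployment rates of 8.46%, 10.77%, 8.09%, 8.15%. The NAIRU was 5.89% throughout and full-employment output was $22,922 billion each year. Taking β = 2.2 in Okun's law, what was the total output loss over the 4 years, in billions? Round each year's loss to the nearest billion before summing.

Year 1981: gap = -2.2 × (8.46 - 5.89) = -5.654%, loss ≈ 22922 × 5.654/100 ≈ 1296.
Year 1982: gap = -2.2 × (10.77 - 5.89) = -10.736%, loss ≈ 22922 × 10.736/100 ≈ 2461.
Year 1983: gap = -2.2 × (8.09 - 5.89) = -4.84%, loss ≈ 22922 × 4.84/100 ≈ 1109.
Year 1984: gap = -2.2 × (8.15 - 5.89) = -4.972%, loss ≈ 22922 × 4.972/100 ≈ 1140.
Total lost output = 1296 + 2461 + 1109 + 1140 = 6006 billion.

$6,006 billion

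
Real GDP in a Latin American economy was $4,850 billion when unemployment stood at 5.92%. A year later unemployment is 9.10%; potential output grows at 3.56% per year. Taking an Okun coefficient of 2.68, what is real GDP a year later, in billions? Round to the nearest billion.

$4,609 billion

Δu = 9.1 - 5.92 = 3.18 points.
Okun's law (growth form): g_Y = g_Y* - β × Δu = 3.56 - 2.68 × (3.18) = 3.56 - 8.5224 = -4.9624%.
Real GDP in the next year = 4850 × (1 - 4.9624/100) = 4850 × 0.950376 ≈ 4609 billion.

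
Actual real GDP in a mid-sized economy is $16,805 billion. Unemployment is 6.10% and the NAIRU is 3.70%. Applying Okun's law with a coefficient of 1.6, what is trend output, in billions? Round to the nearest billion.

Unemployment gap = 6.1 - 3.7 = 2.4 points, so output gap = -1.6 × 2.4 = -3.84%.
Since Y = Y* × (1 + gap/100), Y* = 16805/0.9616 ≈ 17476 billion.

$17,476 billion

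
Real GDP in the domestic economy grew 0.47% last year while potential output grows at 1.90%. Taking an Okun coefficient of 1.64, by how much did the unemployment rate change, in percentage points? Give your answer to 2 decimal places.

0.87 percentage points

Growth-rate Okun's law: g_Y = g_Y* - β × Δu, so Δu = (g_Y* - g_Y)/β.
Δu = (1.9 - 0.47)/1.64 = 1.43/1.64 = 0.87 percentage points.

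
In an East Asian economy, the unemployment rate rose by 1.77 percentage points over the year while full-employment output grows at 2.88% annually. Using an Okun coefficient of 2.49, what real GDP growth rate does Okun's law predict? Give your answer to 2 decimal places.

Growth-rate Okun's law: g_Y = g_Y* - β × Δu.
g_Y = 2.88 - 2.49 × (1.77) = 2.88 - 4.4073 = -1.5273%, i.e. -1.53% to 2 d.p.

-1.53%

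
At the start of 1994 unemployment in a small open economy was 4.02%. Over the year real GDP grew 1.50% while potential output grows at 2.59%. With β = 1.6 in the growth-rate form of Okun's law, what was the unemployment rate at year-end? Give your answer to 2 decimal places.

4.70%

Growth-rate Okun's law: g_Y = g_Y* - β × Δu, so Δu = (g_Y* - g_Y)/β.
Δu = (2.59 - 1.5)/1.6 = 1.09/1.6 = 0.68 percentage points.
Year-end unemployment = 4.02 + 0.68 = 4.70%.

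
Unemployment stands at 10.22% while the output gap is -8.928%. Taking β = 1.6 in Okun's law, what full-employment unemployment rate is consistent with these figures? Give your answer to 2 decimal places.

4.64%

From Okun's law, u - u* = -(output gap)/β = -(-8.928)/1.6 = 5.58 points.
So u* = 10.22 - 5.58 = 4.64%.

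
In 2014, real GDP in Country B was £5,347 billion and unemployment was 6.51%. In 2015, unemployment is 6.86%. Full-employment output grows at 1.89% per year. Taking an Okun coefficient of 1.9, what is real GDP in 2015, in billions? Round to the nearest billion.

Δu = 6.86 - 6.51 = 0.35 points.
Okun's law (growth form): g_Y = g_Y* - β × Δu = 1.89 - 1.9 × (0.35) = 1.89 - 0.665 = 1.225%.
Real GDP in the next year = 5347 × (1 + 1.225/100) = 5347 × 1.01225 ≈ 5413 billion.

£5,413 billion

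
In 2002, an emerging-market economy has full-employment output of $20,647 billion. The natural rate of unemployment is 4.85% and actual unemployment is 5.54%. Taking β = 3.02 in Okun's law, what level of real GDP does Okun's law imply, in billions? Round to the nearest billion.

$20,217 billion

Unemployment gap = 5.54 - 4.85 = 0.69 points, so the output gap is -3.02 × 0.69 = -2.0838%.
Actual GDP = 20647 × (1 - 2.0838/100) = 20647 × 0.979162 ≈ 20217 billion.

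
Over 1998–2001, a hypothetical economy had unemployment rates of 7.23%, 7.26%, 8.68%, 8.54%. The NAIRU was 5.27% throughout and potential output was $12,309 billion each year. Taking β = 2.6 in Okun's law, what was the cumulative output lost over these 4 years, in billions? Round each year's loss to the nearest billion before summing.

$3,402 billion

Year 1998: gap = -2.6 × (7.23 - 5.27) = -5.096%, loss ≈ 12309 × 5.096/100 ≈ 627.
Year 1999: gap = -2.6 × (7.26 - 5.27) = -5.174%, loss ≈ 12309 × 5.174/100 ≈ 637.
Year 2000: gap = -2.6 × (8.68 - 5.27) = -8.866%, loss ≈ 12309 × 8.866/100 ≈ 1091.
Year 2001: gap = -2.6 × (8.54 - 5.27) = -8.502%, loss ≈ 12309 × 8.502/100 ≈ 1047.
Total lost output = 627 + 637 + 1091 + 1047 = 3402 billion.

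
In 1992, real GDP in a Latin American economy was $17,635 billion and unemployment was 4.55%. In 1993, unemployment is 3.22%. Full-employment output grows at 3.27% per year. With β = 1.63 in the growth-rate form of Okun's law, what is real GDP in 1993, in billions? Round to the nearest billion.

$18,594 billion

Δu = 3.22 - 4.55 = -1.33 points.
Okun's law (growth form): g_Y = g_Y* - β × Δu = 3.27 - 1.63 × (-1.33) = 3.27 + 2.1679 = 5.4379%.
Real GDP in the next year = 17635 × (1 + 5.4379/100) = 17635 × 1.054379 ≈ 18594 billion.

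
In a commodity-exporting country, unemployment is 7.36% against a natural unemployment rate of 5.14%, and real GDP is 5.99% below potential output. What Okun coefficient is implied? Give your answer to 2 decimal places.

Okun's law: output gap = -β × (u - u*).
-5.99 = -β × (7.36 - 5.14) = -β × 2.22, so β = 5.99/2.22 = 2.70.

β ≈ 2.70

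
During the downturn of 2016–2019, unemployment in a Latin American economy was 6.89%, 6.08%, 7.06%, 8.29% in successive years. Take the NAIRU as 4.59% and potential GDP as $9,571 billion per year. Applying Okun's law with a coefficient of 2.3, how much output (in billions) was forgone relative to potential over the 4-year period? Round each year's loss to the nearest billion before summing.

$2,192 billion

Year 2016: gap = -2.3 × (6.89 - 4.59) = -5.29%, loss ≈ 9571 × 5.29/100 ≈ 506.
Year 2017: gap = -2.3 × (6.08 - 4.59) = -3.427%, loss ≈ 9571 × 3.427/100 ≈ 328.
Year 2018: gap = -2.3 × (7.06 - 4.59) = -5.681%, loss ≈ 9571 × 5.681/100 ≈ 544.
Year 2019: gap = -2.3 × (8.29 - 4.59) = -8.51%, loss ≈ 9571 × 8.51/100 ≈ 814.
Total lost output = 506 + 328 + 544 + 814 = 2192 billion.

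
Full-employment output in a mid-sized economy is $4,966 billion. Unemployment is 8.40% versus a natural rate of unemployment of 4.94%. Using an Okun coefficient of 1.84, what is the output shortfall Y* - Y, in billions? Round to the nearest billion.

$316 billion

Output gap = -1.84 × (8.4 - 4.94) = -1.84 × 3.46 = -6.3664%.
Actual GDP ≈ 4966 × 0.936336 ≈ 4650 billion, so the shortfall is 4966 - 4650 = 316 billion.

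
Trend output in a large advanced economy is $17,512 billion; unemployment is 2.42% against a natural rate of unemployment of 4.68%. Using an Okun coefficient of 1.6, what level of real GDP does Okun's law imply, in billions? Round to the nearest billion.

$18,145 billion

Unemployment gap = 2.42 - 4.68 = -2.26 points, so the output gap is -1.6 × (-2.26) = 3.616%.
Actual GDP = 17512 × (1 + 3.616/100) = 17512 × 1.03616 ≈ 18145 billion.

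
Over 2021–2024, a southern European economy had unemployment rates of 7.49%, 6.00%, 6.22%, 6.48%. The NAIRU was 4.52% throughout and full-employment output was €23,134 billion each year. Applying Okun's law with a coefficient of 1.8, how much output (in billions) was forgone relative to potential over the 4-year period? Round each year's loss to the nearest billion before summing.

Year 2021: gap = -1.8 × (7.49 - 4.52) = -5.346%, loss ≈ 23134 × 5.346/100 ≈ 1237.
Year 2022: gap = -1.8 × (6 - 4.52) = -2.664%, loss ≈ 23134 × 2.664/100 ≈ 616.
Year 2023: gap = -1.8 × (6.22 - 4.52) = -3.06%, loss ≈ 23134 × 3.06/100 ≈ 708.
Year 2024: gap = -1.8 × (6.48 - 4.52) = -3.528%, loss ≈ 23134 × 3.528/100 ≈ 816.
Total lost output = 1237 + 616 + 708 + 816 = 3377 billion.

€3,377 billion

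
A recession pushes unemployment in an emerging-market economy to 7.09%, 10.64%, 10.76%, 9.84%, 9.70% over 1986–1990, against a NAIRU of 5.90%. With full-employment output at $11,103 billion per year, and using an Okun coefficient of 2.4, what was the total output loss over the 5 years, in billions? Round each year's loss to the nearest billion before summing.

$4,938 billion

Year 1986: gap = -2.4 × (7.09 - 5.9) = -2.856%, loss ≈ 11103 × 2.856/100 ≈ 317.
Year 1987: gap = -2.4 × (10.64 - 5.9) = -11.376%, loss ≈ 11103 × 11.376/100 ≈ 1263.
Year 1988: gap = -2.4 × (10.76 - 5.9) = -11.664%, loss ≈ 11103 × 11.664/100 ≈ 1295.
Year 1989: gap = -2.4 × (9.84 - 5.9) = -9.456%, loss ≈ 11103 × 9.456/100 ≈ 1050.
Year 1990: gap = -2.4 × (9.7 - 5.9) = -9.12%, loss ≈ 11103 × 9.12/100 ≈ 1013.
Total lost output = 317 + 1263 + 1295 + 1050 + 1013 = 4938 billion.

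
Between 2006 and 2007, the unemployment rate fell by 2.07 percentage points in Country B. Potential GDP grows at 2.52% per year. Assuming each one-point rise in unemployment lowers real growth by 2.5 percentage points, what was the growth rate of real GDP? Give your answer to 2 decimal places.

Growth-rate Okun's law: g_Y = g_Y* - β × Δu.
g_Y = 2.52 - 2.5 × (-2.07) = 2.52 + 5.175 = 7.695%, i.e. 7.70% to 2 d.p.

7.70%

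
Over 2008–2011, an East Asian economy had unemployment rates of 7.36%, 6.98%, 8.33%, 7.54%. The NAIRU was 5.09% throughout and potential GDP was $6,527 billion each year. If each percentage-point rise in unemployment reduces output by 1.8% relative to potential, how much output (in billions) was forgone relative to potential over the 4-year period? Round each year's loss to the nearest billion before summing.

$1,158 billion

Year 2008: gap = -1.8 × (7.36 - 5.09) = -4.086%, loss ≈ 6527 × 4.086/100 ≈ 267.
Year 2009: gap = -1.8 × (6.98 - 5.09) = -3.402%, loss ≈ 6527 × 3.402/100 ≈ 222.
Year 2010: gap = -1.8 × (8.33 - 5.09) = -5.832%, loss ≈ 6527 × 5.832/100 ≈ 381.
Year 2011: gap = -1.8 × (7.54 - 5.09) = -4.41%, loss ≈ 6527 × 4.41/100 ≈ 288.
Total lost output = 267 + 222 + 381 + 288 = 1158 billion.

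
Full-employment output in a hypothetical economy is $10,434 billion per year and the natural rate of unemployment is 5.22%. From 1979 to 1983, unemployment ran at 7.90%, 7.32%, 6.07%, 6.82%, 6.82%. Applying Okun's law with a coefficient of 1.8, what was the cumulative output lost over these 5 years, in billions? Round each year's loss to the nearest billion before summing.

$1,657 billion

Year 1979: gap = -1.8 × (7.9 - 5.22) = -4.824%, loss ≈ 10434 × 4.824/100 ≈ 503.
Year 1980: gap = -1.8 × (7.32 - 5.22) = -3.78%, loss ≈ 10434 × 3.78/100 ≈ 394.
Year 1981: gap = -1.8 × (6.07 - 5.22) = -1.53%, loss ≈ 10434 × 1.53/100 ≈ 160.
Year 1982: gap = -1.8 × (6.82 - 5.22) = -2.88%, loss ≈ 10434 × 2.88/100 ≈ 300.
Year 1983: gap = -1.8 × (6.82 - 5.22) = -2.88%, loss ≈ 10434 × 2.88/100 ≈ 300.
Total lost output = 503 + 394 + 160 + 300 + 300 = 1657 billion.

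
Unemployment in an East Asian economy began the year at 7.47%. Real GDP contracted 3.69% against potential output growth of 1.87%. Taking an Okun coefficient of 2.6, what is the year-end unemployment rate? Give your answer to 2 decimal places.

Growth-rate Okun's law: g_Y = g_Y* - β × Δu, so Δu = (g_Y* - g_Y)/β.
Δu = (1.87 + 3.69)/2.6 = 5.56/2.6 = 2.14 percentage points.
Year-end unemployment = 7.47 + 2.14 = 9.61%.

9.61%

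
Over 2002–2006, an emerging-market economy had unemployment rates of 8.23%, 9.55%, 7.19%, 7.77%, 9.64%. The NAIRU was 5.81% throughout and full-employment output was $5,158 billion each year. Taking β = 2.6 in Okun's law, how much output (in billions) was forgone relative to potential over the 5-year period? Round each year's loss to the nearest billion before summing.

Year 2002: gap = -2.6 × (8.23 - 5.81) = -6.292%, loss ≈ 5158 × 6.292/100 ≈ 325.
Year 2003: gap = -2.6 × (9.55 - 5.81) = -9.724%, loss ≈ 5158 × 9.724/100 ≈ 502.
Year 2004: gap = -2.6 × (7.19 - 5.81) = -3.588%, loss ≈ 5158 × 3.588/100 ≈ 185.
Year 2005: gap = -2.6 × (7.77 - 5.81) = -5.096%, loss ≈ 5158 × 5.096/100 ≈ 263.
Year 2006: gap = -2.6 × (9.64 - 5.81) = -9.958%, loss ≈ 5158 × 9.958/100 ≈ 514.
Total lost output = 325 + 502 + 185 + 263 + 514 = 1789 billion.

$1,789 billion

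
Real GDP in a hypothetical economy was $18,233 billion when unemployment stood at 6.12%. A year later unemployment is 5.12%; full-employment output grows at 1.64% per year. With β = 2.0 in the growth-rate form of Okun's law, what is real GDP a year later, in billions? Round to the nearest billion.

$18,897 billion

Δu = 5.12 - 6.12 = -1 point.
Okun's law (growth form): g_Y = g_Y* - β × Δu = 1.64 - 2.0 × (-1.00) = 1.64 + 2 = 3.64%.
Real GDP in the next year = 18233 × (1 + 3.64/100) = 18233 × 1.0364 ≈ 18897 billion.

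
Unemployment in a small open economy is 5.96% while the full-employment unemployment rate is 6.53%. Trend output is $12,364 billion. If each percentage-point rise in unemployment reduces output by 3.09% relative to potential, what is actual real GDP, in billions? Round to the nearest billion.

Unemployment gap = 5.96 - 6.53 = -0.57 points, so the output gap is -3.09 × (-0.57) = 1.7613%.
Actual GDP = 12364 × (1 + 1.7613/100) = 12364 × 1.017613 ≈ 12582 billion.

$12,582 billion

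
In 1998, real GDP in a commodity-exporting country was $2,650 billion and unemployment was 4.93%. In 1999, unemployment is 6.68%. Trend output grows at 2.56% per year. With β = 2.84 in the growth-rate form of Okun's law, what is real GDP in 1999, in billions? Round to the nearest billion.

Δu = 6.68 - 4.93 = 1.75 points.
Okun's law (growth form): g_Y = g_Y* - β × Δu = 2.56 - 2.84 × (1.75) = 2.56 - 4.97 = -2.41%.
Real GDP in the next year = 2650 × (1 - 2.41/100) = 2650 × 0.9759 ≈ 2586 billion.

$2,586 billion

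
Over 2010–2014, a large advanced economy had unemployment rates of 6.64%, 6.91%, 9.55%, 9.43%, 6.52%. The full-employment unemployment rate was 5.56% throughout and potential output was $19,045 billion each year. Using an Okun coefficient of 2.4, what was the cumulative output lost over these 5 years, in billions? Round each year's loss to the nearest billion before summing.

Year 2010: gap = -2.4 × (6.64 - 5.56) = -2.592%, loss ≈ 19045 × 2.592/100 ≈ 494.
Year 2011: gap = -2.4 × (6.91 - 5.56) = -3.24%, loss ≈ 19045 × 3.24/100 ≈ 617.
Year 2012: gap = -2.4 × (9.55 - 5.56) = -9.576%, loss ≈ 19045 × 9.576/100 ≈ 1824.
Year 2013: gap = -2.4 × (9.43 - 5.56) = -9.288%, loss ≈ 19045 × 9.288/100 ≈ 1769.
Year 2014: gap = -2.4 × (6.52 - 5.56) = -2.304%, loss ≈ 19045 × 2.304/100 ≈ 439.
Total lost output = 494 + 617 + 1824 + 1769 + 439 = 5143 billion.

$5,143 billion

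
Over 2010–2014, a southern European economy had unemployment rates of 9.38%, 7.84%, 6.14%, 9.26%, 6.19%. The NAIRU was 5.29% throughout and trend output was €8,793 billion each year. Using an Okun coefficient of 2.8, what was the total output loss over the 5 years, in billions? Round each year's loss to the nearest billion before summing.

€3,043 billion

Year 2010: gap = -2.8 × (9.38 - 5.29) = -11.452%, loss ≈ 8793 × 11.452/100 ≈ 1007.
Year 2011: gap = -2.8 × (7.84 - 5.29) = -7.14%, loss ≈ 8793 × 7.14/100 ≈ 628.
Year 2012: gap = -2.8 × (6.14 - 5.29) = -2.38%, loss ≈ 8793 × 2.38/100 ≈ 209.
Year 2013: gap = -2.8 × (9.26 - 5.29) = -11.116%, loss ≈ 8793 × 11.116/100 ≈ 977.
Year 2014: gap = -2.8 × (6.19 - 5.29) = -2.52%, loss ≈ 8793 × 2.52/100 ≈ 222.
Total lost output = 1007 + 628 + 209 + 977 + 222 = 3043 billion.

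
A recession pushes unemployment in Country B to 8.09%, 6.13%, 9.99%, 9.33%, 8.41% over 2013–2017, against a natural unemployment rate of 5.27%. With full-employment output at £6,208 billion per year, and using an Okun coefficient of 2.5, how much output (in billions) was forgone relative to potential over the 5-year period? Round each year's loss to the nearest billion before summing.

Year 2013: gap = -2.5 × (8.09 - 5.27) = -7.05%, loss ≈ 6208 × 7.05/100 ≈ 438.
Year 2014: gap = -2.5 × (6.13 - 5.27) = -2.15%, loss ≈ 6208 × 2.15/100 ≈ 133.
Year 2015: gap = -2.5 × (9.99 - 5.27) = -11.8%, loss ≈ 6208 × 11.8/100 ≈ 733.
Year 2016: gap = -2.5 × (9.33 - 5.27) = -10.15%, loss ≈ 6208 × 10.15/100 ≈ 630.
Year 2017: gap = -2.5 × (8.41 - 5.27) = -7.85%, loss ≈ 6208 × 7.85/100 ≈ 487.
Total lost output = 438 + 133 + 733 + 630 + 487 = 2421 billion.

£2,421 billion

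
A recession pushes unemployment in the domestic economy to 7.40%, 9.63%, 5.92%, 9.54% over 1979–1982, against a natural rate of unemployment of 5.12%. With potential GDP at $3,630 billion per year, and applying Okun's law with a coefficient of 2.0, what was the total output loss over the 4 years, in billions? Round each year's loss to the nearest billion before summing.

$872 billion

Year 1979: gap = -2.0 × (7.4 - 5.12) = -4.56%, loss ≈ 3630 × 4.56/100 ≈ 166.
Year 1980: gap = -2.0 × (9.63 - 5.12) = -9.02%, loss ≈ 3630 × 9.02/100 ≈ 327.
Year 1981: gap = -2.0 × (5.92 - 5.12) = -1.6%, loss ≈ 3630 × 1.6/100 ≈ 58.
Year 1982: gap = -2.0 × (9.54 - 5.12) = -8.84%, loss ≈ 3630 × 8.84/100 ≈ 321.
Total lost output = 166 + 327 + 58 + 321 = 872 billion.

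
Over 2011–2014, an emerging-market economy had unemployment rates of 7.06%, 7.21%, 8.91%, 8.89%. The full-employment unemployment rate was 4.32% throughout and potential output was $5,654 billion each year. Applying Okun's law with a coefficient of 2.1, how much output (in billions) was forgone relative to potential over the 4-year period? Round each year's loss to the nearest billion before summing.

Year 2011: gap = -2.1 × (7.06 - 4.32) = -5.754%, loss ≈ 5654 × 5.754/100 ≈ 325.
Year 2012: gap = -2.1 × (7.21 - 4.32) = -6.069%, loss ≈ 5654 × 6.069/100 ≈ 343.
Year 2013: gap = -2.1 × (8.91 - 4.32) = -9.639%, loss ≈ 5654 × 9.639/100 ≈ 545.
Year 2014: gap = -2.1 × (8.89 - 4.32) = -9.597%, loss ≈ 5654 × 9.597/100 ≈ 543.
Total lost output = 325 + 343 + 545 + 543 = 1756 billion.

$1,756 billion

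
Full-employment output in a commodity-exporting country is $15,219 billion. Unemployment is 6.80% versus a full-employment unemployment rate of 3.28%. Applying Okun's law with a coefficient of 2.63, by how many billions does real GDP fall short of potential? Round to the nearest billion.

$1,409 billion

Output gap = -2.63 × (6.8 - 3.28) = -2.63 × 3.52 = -9.2576%.
Actual GDP ≈ 15219 × 0.907424 ≈ 13810 billion, so the shortfall is 15219 - 13810 = 1409 billion.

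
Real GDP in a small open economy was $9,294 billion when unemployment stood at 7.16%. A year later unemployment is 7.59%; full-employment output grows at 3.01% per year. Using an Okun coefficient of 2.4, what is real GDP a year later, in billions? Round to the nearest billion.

Δu = 7.59 - 7.16 = 0.43 points.
Okun's law (growth form): g_Y = g_Y* - β × Δu = 3.01 - 2.4 × (0.43) = 3.01 - 1.032 = 1.978%.
Real GDP in the next year = 9294 × (1 + 1.978/100) = 9294 × 1.01978 ≈ 9478 billion.

$9,478 billion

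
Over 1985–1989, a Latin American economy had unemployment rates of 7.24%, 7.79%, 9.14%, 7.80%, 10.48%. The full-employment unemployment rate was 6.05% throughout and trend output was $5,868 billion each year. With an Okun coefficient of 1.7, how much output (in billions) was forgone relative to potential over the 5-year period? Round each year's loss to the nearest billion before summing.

$1,218 billion

Year 1985: gap = -1.7 × (7.24 - 6.05) = -2.023%, loss ≈ 5868 × 2.023/100 ≈ 119.
Year 1986: gap = -1.7 × (7.79 - 6.05) = -2.958%, loss ≈ 5868 × 2.958/100 ≈ 174.
Year 1987: gap = -1.7 × (9.14 - 6.05) = -5.253%, loss ≈ 5868 × 5.253/100 ≈ 308.
Year 1988: gap = -1.7 × (7.8 - 6.05) = -2.975%, loss ≈ 5868 × 2.975/100 ≈ 175.
Year 1989: gap = -1.7 × (10.48 - 6.05) = -7.531%, loss ≈ 5868 × 7.531/100 ≈ 442.
Total lost output = 119 + 174 + 308 + 175 + 442 = 1218 billion.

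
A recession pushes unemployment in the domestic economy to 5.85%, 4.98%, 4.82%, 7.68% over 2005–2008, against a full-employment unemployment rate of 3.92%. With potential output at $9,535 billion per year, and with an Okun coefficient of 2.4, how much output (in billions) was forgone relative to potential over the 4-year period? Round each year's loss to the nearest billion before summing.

Year 2005: gap = -2.4 × (5.85 - 3.92) = -4.632%, loss ≈ 9535 × 4.632/100 ≈ 442.
Year 2006: gap = -2.4 × (4.98 - 3.92) = -2.544%, loss ≈ 9535 × 2.544/100 ≈ 243.
Year 2007: gap = -2.4 × (4.82 - 3.92) = -2.16%, loss ≈ 9535 × 2.16/100 ≈ 206.
Year 2008: gap = -2.4 × (7.68 - 3.92) = -9.024%, loss ≈ 9535 × 9.024/100 ≈ 860.
Total lost output = 442 + 243 + 206 + 860 = 1751 billion.

$1,751 billion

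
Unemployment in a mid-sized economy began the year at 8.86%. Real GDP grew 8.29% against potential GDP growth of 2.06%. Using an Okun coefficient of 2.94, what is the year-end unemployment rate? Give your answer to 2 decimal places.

6.74%

Growth-rate Okun's law: g_Y = g_Y* - β × Δu, so Δu = (g_Y* - g_Y)/β.
Δu = (2.06 - 8.29)/2.94 = -6.23/2.94 = -2.12 percentage points.
Year-end unemployment = 8.86 - 2.12 = 6.74%.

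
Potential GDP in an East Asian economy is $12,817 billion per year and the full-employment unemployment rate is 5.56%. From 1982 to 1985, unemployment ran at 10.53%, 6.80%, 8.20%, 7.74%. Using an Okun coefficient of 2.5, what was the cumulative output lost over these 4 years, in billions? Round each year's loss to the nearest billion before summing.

Year 1982: gap = -2.5 × (10.53 - 5.56) = -12.425%, loss ≈ 12817 × 12.425/100 ≈ 1593.
Year 1983: gap = -2.5 × (6.8 - 5.56) = -3.1%, loss ≈ 12817 × 3.1/100 ≈ 397.
Year 1984: gap = -2.5 × (8.2 - 5.56) = -6.6%, loss ≈ 12817 × 6.6/100 ≈ 846.
Year 1985: gap = -2.5 × (7.74 - 5.56) = -5.45%, loss ≈ 12817 × 5.45/100 ≈ 699.
Total lost output = 1593 + 397 + 846 + 699 = 3535 billion.

$3,535 billion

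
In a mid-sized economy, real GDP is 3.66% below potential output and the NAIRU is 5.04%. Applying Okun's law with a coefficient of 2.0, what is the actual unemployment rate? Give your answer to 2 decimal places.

From Okun's law, u - u* = -(output gap)/β = -(-3.66)/2.0 = 1.83 points.
So u = 5.04 + 1.83 = 6.87%.

6.87%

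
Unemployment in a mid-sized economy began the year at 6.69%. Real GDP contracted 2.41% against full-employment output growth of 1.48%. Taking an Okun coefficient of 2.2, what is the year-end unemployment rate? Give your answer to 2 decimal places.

8.46%

Growth-rate Okun's law: g_Y = g_Y* - β × Δu, so Δu = (g_Y* - g_Y)/β.
Δu = (1.48 + 2.41)/2.2 = 3.89/2.2 = 1.77 percentage points.
Year-end unemployment = 6.69 + 1.77 = 8.46%.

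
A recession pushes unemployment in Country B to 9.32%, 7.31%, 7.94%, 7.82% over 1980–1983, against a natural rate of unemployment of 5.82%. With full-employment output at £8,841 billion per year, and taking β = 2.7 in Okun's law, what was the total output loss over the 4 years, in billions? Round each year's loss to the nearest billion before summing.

Year 1980: gap = -2.7 × (9.32 - 5.82) = -9.45%, loss ≈ 8841 × 9.45/100 ≈ 835.
Year 1981: gap = -2.7 × (7.31 - 5.82) = -4.023%, loss ≈ 8841 × 4.023/100 ≈ 356.
Year 1982: gap = -2.7 × (7.94 - 5.82) = -5.724%, loss ≈ 8841 × 5.724/100 ≈ 506.
Year 1983: gap = -2.7 × (7.82 - 5.82) = -5.4%, loss ≈ 8841 × 5.4/100 ≈ 477.
Total lost output = 835 + 356 + 506 + 477 = 2174 billion.

£2,174 billion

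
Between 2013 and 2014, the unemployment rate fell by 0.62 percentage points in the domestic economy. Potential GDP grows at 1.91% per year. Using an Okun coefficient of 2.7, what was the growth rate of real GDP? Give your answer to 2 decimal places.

3.58%

Growth-rate Okun's law: g_Y = g_Y* - β × Δu.
g_Y = 1.91 - 2.7 × (-0.62) = 1.91 + 1.674 = 3.584%, i.e. 3.58% to 2 d.p.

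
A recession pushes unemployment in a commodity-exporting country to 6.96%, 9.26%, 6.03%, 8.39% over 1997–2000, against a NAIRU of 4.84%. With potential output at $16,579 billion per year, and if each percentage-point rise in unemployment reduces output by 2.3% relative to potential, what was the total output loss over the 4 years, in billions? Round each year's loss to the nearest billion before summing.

$4,301 billion

Year 1997: gap = -2.3 × (6.96 - 4.84) = -4.876%, loss ≈ 16579 × 4.876/100 ≈ 808.
Year 1998: gap = -2.3 × (9.26 - 4.84) = -10.166%, loss ≈ 16579 × 10.166/100 ≈ 1685.
Year 1999: gap = -2.3 × (6.03 - 4.84) = -2.737%, loss ≈ 16579 × 2.737/100 ≈ 454.
Year 2000: gap = -2.3 × (8.39 - 4.84) = -8.165%, loss ≈ 16579 × 8.165/100 ≈ 1354.
Total lost output = 808 + 1685 + 454 + 1354 = 4301 billion.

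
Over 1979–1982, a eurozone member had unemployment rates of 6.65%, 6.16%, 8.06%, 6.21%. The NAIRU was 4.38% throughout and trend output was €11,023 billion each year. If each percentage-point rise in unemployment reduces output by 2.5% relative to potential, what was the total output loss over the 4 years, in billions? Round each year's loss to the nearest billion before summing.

€2,635 billion

Year 1979: gap = -2.5 × (6.65 - 4.38) = -5.675%, loss ≈ 11023 × 5.675/100 ≈ 626.
Year 1980: gap = -2.5 × (6.16 - 4.38) = -4.45%, loss ≈ 11023 × 4.45/100 ≈ 491.
Year 1981: gap = -2.5 × (8.06 - 4.38) = -9.2%, loss ≈ 11023 × 9.2/100 ≈ 1014.
Year 1982: gap = -2.5 × (6.21 - 4.38) = -4.575%, loss ≈ 11023 × 4.575/100 ≈ 504.
Total lost output = 626 + 491 + 1014 + 504 = 2635 billion.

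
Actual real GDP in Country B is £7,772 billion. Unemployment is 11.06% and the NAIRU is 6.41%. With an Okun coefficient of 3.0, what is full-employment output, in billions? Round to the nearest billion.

£9,032 billion

Unemployment gap = 11.06 - 6.41 = 4.65 points, so output gap = -3 × 4.65 = -13.95%.
Since Y = Y* × (1 + gap/100), Y* = 7772/0.8605 ≈ 9032 billion.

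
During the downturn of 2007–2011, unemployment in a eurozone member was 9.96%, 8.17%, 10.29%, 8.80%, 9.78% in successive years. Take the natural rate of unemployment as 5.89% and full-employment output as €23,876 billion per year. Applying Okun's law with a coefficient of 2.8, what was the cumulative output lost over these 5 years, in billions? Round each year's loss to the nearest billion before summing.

Year 2007: gap = -2.8 × (9.96 - 5.89) = -11.396%, loss ≈ 23876 × 11.396/100 ≈ 2721.
Year 2008: gap = -2.8 × (8.17 - 5.89) = -6.384%, loss ≈ 23876 × 6.384/100 ≈ 1524.
Year 2009: gap = -2.8 × (10.29 - 5.89) = -12.32%, loss ≈ 23876 × 12.32/100 ≈ 2942.
Year 2010: gap = -2.8 × (8.8 - 5.89) = -8.148%, loss ≈ 23876 × 8.148/100 ≈ 1945.
Year 2011: gap = -2.8 × (9.78 - 5.89) = -10.892%, loss ≈ 23876 × 10.892/100 ≈ 2601.
Total lost output = 2721 + 1524 + 2942 + 1945 + 2601 = 11733 billion.

€11,733 billion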